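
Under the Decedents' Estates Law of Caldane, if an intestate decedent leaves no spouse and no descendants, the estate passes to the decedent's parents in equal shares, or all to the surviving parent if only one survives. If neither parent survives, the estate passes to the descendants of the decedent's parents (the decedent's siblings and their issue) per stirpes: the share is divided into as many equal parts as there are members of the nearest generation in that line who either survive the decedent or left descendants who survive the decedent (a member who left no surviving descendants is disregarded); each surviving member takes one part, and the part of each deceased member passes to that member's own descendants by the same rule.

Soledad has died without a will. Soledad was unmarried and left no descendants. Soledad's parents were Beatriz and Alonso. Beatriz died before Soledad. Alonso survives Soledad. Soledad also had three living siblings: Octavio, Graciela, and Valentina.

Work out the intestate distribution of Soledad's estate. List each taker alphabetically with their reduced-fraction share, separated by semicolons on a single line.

Alonso 1

Only one parent, Alonso, survives, so Alonso takes the entire estate. The siblings take nothing because a surviving parent has priority.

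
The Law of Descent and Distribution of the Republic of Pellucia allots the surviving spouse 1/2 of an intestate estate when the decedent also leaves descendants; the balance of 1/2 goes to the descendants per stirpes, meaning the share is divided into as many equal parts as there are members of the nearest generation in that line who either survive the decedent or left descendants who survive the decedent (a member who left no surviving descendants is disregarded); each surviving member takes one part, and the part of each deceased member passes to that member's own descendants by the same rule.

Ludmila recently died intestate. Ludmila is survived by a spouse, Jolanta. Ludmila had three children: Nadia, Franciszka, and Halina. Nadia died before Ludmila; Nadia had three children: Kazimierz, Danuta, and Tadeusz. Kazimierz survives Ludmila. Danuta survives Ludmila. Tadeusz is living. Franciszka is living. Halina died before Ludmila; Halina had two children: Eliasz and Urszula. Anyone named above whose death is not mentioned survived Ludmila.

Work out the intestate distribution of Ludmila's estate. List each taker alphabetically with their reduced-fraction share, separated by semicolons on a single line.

Jolanta, as surviving spouse, takes 1/2.
The remaining 1/2 passes to Ludmila's descendants per stirpes.
The 1/2 is divided into 3 equal shares of 1/6 among Nadia, Franciszka, Halina.
Nadia predeceased; the 1/6 allotted to Nadia's branch passes to Nadia's issue by representation.
The 1/6 is divided into 3 equal shares of 1/18 among Kazimierz, Danuta, Tadeusz.
Kazimierz is living and takes 1/18.
Danuta is living and takes 1/18.
Tadeusz is living and takes 1/18.
Franciszka is living and takes 1/6.
Halina predeceased; the 1/6 allotted to Halina's branch passes to Halina's issue by representation.
The 1/6 is divided into 2 equal shares of 1/12 among Eliasz, Urszula.
Eliasz is living and takes 1/12.
Urszula is living and takes 1/12.

Danuta 1/18; Eliasz 1/12; Franciszka 1/6; Jolanta 1/2; Kazimierz 1/18; Tadeusz 1/18; Urszula 1/12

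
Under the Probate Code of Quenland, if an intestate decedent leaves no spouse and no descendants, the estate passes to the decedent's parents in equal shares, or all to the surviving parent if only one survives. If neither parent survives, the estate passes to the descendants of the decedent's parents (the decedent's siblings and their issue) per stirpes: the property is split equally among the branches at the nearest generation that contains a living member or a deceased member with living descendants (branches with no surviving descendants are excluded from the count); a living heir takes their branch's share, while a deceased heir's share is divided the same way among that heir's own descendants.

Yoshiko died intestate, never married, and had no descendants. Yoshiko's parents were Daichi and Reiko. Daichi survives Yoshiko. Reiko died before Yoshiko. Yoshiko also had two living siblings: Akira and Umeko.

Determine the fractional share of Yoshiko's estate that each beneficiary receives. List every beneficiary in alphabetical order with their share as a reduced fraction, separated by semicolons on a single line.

Daichi 1

Only one parent, Daichi, survives, so Daichi takes the entire estate. The siblings take nothing because a surviving parent has priority.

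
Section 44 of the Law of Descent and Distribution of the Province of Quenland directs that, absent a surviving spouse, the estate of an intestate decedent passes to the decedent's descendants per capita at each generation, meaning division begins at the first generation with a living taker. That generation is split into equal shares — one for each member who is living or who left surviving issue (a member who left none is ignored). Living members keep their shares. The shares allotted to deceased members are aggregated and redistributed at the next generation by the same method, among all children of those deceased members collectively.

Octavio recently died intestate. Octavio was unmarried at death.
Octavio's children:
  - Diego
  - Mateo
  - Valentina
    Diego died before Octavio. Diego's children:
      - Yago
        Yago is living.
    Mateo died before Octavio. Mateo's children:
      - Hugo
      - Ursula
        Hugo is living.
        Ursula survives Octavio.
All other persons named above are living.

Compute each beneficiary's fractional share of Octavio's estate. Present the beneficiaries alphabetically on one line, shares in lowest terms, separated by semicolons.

There is no surviving spouse, so the entire estate passes to Octavio's descendants per capita at each generation.
At generation 1 (Diego, Mateo, Valentina) there are 3 shares of (1)/3 = 1/3 each.
Living: Valentina — each takes 1/3.
Deceased: Diego and Mateo. Their combined 2/3 is pooled and carried to generation 2.
At generation 2 (Yago, Hugo, Ursula) there are 3 shares of (2/3)/3 = 2/9 each.
Living: Yago, Hugo, and Ursula — each takes 2/9.

Hugo 2/9; Ursula 2/9; Valentina 1/3; Yago 2/9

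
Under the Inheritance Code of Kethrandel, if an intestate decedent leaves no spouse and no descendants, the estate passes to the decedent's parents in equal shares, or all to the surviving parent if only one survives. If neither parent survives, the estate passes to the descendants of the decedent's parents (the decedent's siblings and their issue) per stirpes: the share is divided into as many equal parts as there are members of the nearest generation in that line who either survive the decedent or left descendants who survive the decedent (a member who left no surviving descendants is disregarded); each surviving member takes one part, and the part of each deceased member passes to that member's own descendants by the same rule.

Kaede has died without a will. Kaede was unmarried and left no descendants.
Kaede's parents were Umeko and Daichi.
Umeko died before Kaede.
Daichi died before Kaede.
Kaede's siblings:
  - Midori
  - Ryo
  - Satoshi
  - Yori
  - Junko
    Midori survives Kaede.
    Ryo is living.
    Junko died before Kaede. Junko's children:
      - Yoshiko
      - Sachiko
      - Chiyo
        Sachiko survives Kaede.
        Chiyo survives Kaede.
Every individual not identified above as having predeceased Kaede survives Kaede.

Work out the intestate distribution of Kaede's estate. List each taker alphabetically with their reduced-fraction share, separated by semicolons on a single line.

Chiyo 1/15; Midori 1/5; Ryo 1/5; Sachiko 1/15; Satoshi 1/5; Yori 1/5; Yoshiko 1/15

Neither parent survives and there are no descendants, so the estate passes to Kaede's siblings and their issue per stirpes.
The estate is divided into 5 equal shares of 1/5 among Midori, Ryo, Satoshi, Yori, Junko.
Midori is living and takes 1/5.
Ryo is living and takes 1/5.
Satoshi is living and takes 1/5.
Yori is living and takes 1/5.
Junko predeceased; the 1/5 allotted to Junko's branch passes to Junko's issue by representation.
The 1/5 is divided into 3 equal shares of 1/15 among Yoshiko, Sachiko, Chiyo.
Yoshiko is living and takes 1/15.
Sachiko is living and takes 1/15.
Chiyo is living and takes 1/15.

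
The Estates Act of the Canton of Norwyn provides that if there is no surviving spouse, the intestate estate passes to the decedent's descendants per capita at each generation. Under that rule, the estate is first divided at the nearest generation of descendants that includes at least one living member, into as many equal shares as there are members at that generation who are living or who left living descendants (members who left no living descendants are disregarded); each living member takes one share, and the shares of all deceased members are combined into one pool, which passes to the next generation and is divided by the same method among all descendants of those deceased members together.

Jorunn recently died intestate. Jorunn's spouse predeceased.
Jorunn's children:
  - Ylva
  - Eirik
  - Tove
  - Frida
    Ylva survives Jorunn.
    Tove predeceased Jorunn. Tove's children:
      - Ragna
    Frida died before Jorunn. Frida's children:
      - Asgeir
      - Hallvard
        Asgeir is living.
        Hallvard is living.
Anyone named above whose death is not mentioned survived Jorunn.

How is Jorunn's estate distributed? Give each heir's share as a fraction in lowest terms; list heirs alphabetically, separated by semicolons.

Asgeir 1/6; Eirik 1/4; Hallvard 1/6; Ragna 1/6; Ylva 1/4

There is no surviving spouse, so the entire estate passes to Jorunn's descendants per capita at each generation.
At generation 1 (Ylva, Eirik, Tove, Frida) there are 4 shares of (1)/4 = 1/4 each.
Living: Ylva and Eirik — each takes 1/4.
Deceased: Tove and Frida. Their combined 1/2 is pooled and carried to generation 2.
At generation 2 (Ragna, Asgeir, Hallvard) there are 3 shares of (1/2)/3 = 1/6 each.
Living: Ragna, Asgeir, and Hallvard — each takes 1/6.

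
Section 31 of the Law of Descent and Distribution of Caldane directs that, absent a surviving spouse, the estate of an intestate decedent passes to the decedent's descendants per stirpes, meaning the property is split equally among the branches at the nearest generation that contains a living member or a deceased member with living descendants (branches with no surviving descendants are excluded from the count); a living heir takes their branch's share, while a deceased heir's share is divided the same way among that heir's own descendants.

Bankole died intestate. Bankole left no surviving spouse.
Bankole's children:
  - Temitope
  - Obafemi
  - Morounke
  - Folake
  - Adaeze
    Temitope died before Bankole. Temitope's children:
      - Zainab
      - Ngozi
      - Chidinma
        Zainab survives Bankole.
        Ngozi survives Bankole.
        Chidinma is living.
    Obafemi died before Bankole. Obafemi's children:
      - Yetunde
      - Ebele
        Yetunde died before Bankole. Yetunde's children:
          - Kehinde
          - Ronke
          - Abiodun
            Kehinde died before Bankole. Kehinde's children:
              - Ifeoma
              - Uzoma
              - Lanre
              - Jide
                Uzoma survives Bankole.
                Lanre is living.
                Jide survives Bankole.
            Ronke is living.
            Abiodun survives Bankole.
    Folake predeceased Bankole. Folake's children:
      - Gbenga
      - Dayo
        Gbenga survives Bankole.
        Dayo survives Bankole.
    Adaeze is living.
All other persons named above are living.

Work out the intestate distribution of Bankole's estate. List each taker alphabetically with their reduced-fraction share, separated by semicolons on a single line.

Abiodun 1/30; Adaeze 1/5; Chidinma 1/15; Dayo 1/10; Ebele 1/10; Gbenga 1/10; Ifeoma 1/120; Jide 1/120; Lanre 1/120; Morounke 1/5; Ngozi 1/15; Ronke 1/30; Uzoma 1/120; Zainab 1/15

There is no surviving spouse, so the entire estate passes to Bankole's descendants per stirpes.
The estate is divided into 5 equal shares of 1/5 among Temitope, Obafemi, Morounke, Folake, Adaeze.
Temitope predeceased; the 1/5 allotted to Temitope's branch passes to Temitope's issue by representation.
The 1/5 is divided into 3 equal shares of 1/15 among Zainab, Ngozi, Chidinma.
Zainab is living and takes 1/15.
Ngozi is living and takes 1/15.
Chidinma is living and takes 1/15.
Obafemi predeceased; the 1/5 allotted to Obafemi's branch passes to Obafemi's issue by representation.
The 1/5 is divided into 2 equal shares of 1/10 among Yetunde, Ebele.
Yetunde predeceased; the 1/10 allotted to Yetunde's branch passes to Yetunde's issue by representation.
The 1/10 is divided into 3 equal shares of 1/30 among Kehinde, Ronke, Abiodun.
Kehinde predeceased; the 1/30 allotted to Kehinde's branch passes to Kehinde's issue by representation.
The 1/30 is divided into 4 equal shares of 1/120 among Ifeoma, Uzoma, Lanre, Jide.
Ifeoma is living and takes 1/120.
Uzoma is living and takes 1/120.
Lanre is living and takes 1/120.
Jide is living and takes 1/120.
Ronke is living and takes 1/30.
Abiodun is living and takes 1/30.
Ebele is living and takes 1/10.
Morounke is living and takes 1/5.
Folake predeceased; the 1/5 allotted to Folake's branch passes to Folake's issue by representation.
The 1/5 is divided into 2 equal shares of 1/10 among Gbenga, Dayo.
Gbenga is living and takes 1/10.
Dayo is living and takes 1/10.
Adaeze is living and takes 1/5.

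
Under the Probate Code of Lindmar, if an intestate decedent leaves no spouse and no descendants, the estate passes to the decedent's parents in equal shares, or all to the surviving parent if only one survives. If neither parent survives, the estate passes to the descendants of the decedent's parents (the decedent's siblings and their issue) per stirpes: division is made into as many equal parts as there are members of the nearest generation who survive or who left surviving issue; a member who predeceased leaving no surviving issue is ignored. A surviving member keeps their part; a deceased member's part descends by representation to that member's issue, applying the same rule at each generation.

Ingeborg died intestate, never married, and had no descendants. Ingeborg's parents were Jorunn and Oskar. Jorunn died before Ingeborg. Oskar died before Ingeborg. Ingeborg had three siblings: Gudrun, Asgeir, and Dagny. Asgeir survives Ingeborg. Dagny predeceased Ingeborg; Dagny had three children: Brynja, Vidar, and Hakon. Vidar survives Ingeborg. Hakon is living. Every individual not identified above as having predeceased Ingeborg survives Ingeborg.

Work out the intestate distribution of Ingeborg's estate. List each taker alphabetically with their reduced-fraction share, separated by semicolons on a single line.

Neither parent survives and there are no descendants, so the estate passes to Ingeborg's siblings and their issue per stirpes.
The estate is divided into 3 equal shares of 1/3 among Gudrun, Asgeir, Dagny.
Gudrun is living and takes 1/3.
Asgeir is living and takes 1/3.
Dagny predeceased; the 1/3 allotted to Dagny's branch passes to Dagny's issue by representation.
The 1/3 is divided into 3 equal shares of 1/9 among Brynja, Vidar, Hakon.
Brynja is living and takes 1/9.
Vidar is living and takes 1/9.
Hakon is living and takes 1/9.

Asgeir 1/3; Brynja 1/9; Gudrun 1/3; Hakon 1/9; Vidar 1/9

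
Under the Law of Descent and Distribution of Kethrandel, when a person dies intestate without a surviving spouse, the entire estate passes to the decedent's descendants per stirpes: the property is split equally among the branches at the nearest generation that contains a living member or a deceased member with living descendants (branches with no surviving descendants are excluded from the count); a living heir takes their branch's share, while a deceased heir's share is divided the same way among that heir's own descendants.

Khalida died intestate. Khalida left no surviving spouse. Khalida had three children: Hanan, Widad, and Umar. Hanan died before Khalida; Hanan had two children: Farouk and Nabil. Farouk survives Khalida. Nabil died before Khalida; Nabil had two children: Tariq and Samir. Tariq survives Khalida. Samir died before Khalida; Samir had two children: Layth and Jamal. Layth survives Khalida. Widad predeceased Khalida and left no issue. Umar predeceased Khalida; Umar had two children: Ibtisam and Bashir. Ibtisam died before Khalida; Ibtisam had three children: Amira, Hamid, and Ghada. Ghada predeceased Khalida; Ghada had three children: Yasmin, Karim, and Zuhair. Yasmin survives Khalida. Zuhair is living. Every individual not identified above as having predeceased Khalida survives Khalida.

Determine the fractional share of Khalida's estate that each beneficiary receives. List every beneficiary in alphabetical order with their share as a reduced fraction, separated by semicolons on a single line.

There is no surviving spouse, so the entire estate passes to Khalida's descendants per stirpes.
Widad left no surviving issue, so that branch lapses and is disregarded.
The estate is divided into 2 equal shares of 1/2 among Hanan, Umar.
Hanan predeceased; the 1/2 allotted to Hanan's branch passes to Hanan's issue by representation.
The 1/2 is divided into 2 equal shares of 1/4 among Farouk, Nabil.
Farouk is living and takes 1/4.
Nabil predeceased; the 1/4 allotted to Nabil's branch passes to Nabil's issue by representation.
The 1/4 is divided into 2 equal shares of 1/8 among Tariq, Samir.
Tariq is living and takes 1/8.
Samir predeceased; the 1/8 allotted to Samir's branch passes to Samir's issue by representation.
The 1/8 is divided into 2 equal shares of 1/16 among Layth, Jamal.
Layth is living and takes 1/16.
Jamal is living and takes 1/16.
Umar predeceased; the 1/2 allotted to Umar's branch passes to Umar's issue by representation.
The 1/2 is divided into 2 equal shares of 1/4 among Ibtisam, Bashir.
Ibtisam predeceased; the 1/4 allotted to Ibtisam's branch passes to Ibtisam's issue by representation.
The 1/4 is divided into 3 equal shares of 1/12 among Amira, Hamid, Ghada.
Amira is living and takes 1/12.
Hamid is living and takes 1/12.
Ghada predeceased; the 1/12 allotted to Ghada's branch passes to Ghada's issue by representation.
The 1/12 is divided into 3 equal shares of 1/36 among Yasmin, Karim, Zuhair.
Yasmin is living and takes 1/36.
Karim is living and takes 1/36.
Zuhair is living and takes 1/36.
Bashir is living and takes 1/4.

Amira 1/12; Bashir 1/4; Farouk 1/4; Hamid 1/12; Jamal 1/16; Karim 1/36; Layth 1/16; Tariq 1/8; Yasmin 1/36; Zuhair 1/36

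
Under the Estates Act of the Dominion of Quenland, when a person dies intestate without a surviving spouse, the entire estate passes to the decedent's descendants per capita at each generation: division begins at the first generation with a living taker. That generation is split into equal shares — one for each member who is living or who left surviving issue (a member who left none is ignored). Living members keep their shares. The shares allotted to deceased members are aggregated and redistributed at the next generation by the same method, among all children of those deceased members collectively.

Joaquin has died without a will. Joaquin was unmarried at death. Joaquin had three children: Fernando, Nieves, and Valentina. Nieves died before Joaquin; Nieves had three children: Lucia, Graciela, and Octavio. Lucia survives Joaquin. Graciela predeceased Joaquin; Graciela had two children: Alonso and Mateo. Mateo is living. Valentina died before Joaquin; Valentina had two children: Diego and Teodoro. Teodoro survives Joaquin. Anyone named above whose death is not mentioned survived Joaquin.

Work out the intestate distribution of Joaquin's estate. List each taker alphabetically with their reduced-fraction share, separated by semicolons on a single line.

There is no surviving spouse, so the entire estate passes to Joaquin's descendants per capita at each generation.
At generation 1 (Fernando, Nieves, Valentina) there are 3 shares of (1)/3 = 1/3 each.
Living: Fernando — each takes 1/3.
Deceased: Nieves and Valentina. Their combined 2/3 is pooled and carried to generation 2.
At generation 2 (Lucia, Graciela, Octavio, Diego, Teodoro) there are 5 shares of (2/3)/5 = 2/15 each.
Living: Lucia, Octavio, Diego, and Teodoro — each takes 2/15.
Deceased: Graciela. That 2/15 share is carried to generation 3.
At generation 3 (Alonso, Mateo) there are 2 shares of (2/15)/2 = 1/15 each.
Living: Alonso and Mateo — each takes 1/15.

Alonso 1/15; Diego 2/15; Fernando 1/3; Lucia 2/15; Mateo 1/15; Octavio 2/15; Teodoro 2/15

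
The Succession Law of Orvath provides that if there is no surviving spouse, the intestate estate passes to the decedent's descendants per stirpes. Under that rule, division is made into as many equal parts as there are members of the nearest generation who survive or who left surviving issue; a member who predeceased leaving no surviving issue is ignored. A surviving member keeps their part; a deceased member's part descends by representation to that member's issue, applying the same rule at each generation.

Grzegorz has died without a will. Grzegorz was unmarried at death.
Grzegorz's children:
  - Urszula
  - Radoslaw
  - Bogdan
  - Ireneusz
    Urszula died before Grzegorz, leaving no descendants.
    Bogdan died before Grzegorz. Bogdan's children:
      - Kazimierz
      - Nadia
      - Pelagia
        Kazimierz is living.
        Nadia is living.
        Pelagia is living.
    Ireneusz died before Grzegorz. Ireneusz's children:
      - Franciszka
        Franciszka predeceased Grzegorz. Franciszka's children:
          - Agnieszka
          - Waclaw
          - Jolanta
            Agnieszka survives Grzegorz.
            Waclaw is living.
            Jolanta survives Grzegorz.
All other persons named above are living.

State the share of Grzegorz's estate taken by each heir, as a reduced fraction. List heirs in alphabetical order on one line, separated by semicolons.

Agnieszka 1/9; Jolanta 1/9; Kazimierz 1/9; Nadia 1/9; Pelagia 1/9; Radoslaw 1/3; Waclaw 1/9

There is no surviving spouse, so the entire estate passes to Grzegorz's descendants per stirpes.
Urszula left no surviving issue, so that branch lapses and is disregarded.
The estate is divided into 3 equal shares of 1/3 among Radoslaw, Bogdan, Ireneusz.
Radoslaw is living and takes 1/3.
Bogdan predeceased; the 1/3 allotted to Bogdan's branch passes to Bogdan's issue by representation.
The 1/3 is divided into 3 equal shares of 1/9 among Kazimierz, Nadia, Pelagia.
Kazimierz is living and takes 1/9.
Nadia is living and takes 1/9.
Pelagia is living and takes 1/9.
Ireneusz predeceased; the 1/3 allotted to Ireneusz's branch passes to Ireneusz's issue by representation.
Franciszka's line is the sole branch at this level, so the full 1/3 passes to Franciszka's issue by representation.
The 1/3 is divided into 3 equal shares of 1/9 among Agnieszka, Waclaw, Jolanta.
Agnieszka is living and takes 1/9.
Waclaw is living and takes 1/9.
Jolanta is living and takes 1/9.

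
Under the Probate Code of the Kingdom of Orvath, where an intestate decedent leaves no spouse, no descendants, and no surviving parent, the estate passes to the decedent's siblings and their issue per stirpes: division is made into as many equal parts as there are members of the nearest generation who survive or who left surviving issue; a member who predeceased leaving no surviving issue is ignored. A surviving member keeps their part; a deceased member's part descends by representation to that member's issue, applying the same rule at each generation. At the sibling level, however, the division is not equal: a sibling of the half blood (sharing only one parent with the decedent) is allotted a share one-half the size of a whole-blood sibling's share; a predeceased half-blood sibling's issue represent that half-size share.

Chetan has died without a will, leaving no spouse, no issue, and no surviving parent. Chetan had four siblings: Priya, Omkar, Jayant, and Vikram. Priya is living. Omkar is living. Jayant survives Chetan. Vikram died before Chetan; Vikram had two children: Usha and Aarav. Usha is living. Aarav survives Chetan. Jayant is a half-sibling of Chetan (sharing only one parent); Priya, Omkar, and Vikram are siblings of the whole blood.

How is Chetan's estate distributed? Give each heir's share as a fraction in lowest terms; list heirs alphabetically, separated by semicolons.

No spouse, descendants, or parent survives, so the estate passes to Chetan's siblings per stirpes.
Half-blood siblings count for one-half the weight of whole-blood siblings at the initial division.
Dividing 1 in proportion to weights (total weight 7/2): Priya (weight 1) → 2/7; Omkar (weight 1) → 2/7; Jayant (weight 1/2) → 1/7; Vikram (weight 1) → 2/7.
Priya is living and takes 2/7.
Omkar is living and takes 2/7.
Jayant is living and takes 1/7.
Vikram predeceased; the 2/7 allotted to Vikram's branch passes to Vikram's issue by representation.
The 2/7 is divided into 2 equal shares of 1/7 among Usha, Aarav.
Usha is living and takes 1/7.
Aarav is living and takes 1/7.

Aarav 1/7; Jayant 1/7; Omkar 2/7; Priya 2/7; Usha 1/7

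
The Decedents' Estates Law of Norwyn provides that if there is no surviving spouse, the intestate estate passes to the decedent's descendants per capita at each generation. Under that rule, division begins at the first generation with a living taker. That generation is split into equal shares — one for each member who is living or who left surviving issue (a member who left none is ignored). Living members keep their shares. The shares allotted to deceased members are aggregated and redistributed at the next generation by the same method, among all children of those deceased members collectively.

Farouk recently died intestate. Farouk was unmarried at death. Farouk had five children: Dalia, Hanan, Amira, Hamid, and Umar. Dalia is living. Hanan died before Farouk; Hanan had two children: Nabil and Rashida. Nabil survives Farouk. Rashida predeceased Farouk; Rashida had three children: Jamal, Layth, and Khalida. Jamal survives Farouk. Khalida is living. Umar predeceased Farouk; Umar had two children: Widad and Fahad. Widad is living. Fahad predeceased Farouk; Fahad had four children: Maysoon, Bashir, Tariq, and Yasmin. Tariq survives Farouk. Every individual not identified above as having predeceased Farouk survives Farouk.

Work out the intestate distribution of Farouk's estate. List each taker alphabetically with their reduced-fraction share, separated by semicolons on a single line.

There is no surviving spouse, so the entire estate passes to Farouk's descendants per capita at each generation.
At generation 1 (Dalia, Hanan, Amira, Hamid, Umar) there are 5 shares of (1)/5 = 1/5 each.
Living: Dalia, Amira, and Hamid — each takes 1/5.
Deceased: Hanan and Umar. Their combined 2/5 is pooled and carried to generation 2.
At generation 2 (Nabil, Rashida, Widad, Fahad) there are 4 shares of (2/5)/4 = 1/10 each.
Living: Nabil and Widad — each takes 1/10.
Deceased: Rashida and Fahad. Their combined 1/5 is pooled and carried to generation 3.
At generation 3 (Jamal, Layth, Khalida, Maysoon, Bashir, Tariq, Yasmin) there are 7 shares of (1/5)/7 = 1/35 each.
Living: Jamal, Layth, Khalida, Maysoon, Bashir, Tariq, and Yasmin — each takes 1/35.

Amira 1/5; Bashir 1/35; Dalia 1/5; Hamid 1/5; Jamal 1/35; Khalida 1/35; Layth 1/35; Maysoon 1/35; Nabil 1/10; Tariq 1/35; Widad 1/10; Yasmin 1/35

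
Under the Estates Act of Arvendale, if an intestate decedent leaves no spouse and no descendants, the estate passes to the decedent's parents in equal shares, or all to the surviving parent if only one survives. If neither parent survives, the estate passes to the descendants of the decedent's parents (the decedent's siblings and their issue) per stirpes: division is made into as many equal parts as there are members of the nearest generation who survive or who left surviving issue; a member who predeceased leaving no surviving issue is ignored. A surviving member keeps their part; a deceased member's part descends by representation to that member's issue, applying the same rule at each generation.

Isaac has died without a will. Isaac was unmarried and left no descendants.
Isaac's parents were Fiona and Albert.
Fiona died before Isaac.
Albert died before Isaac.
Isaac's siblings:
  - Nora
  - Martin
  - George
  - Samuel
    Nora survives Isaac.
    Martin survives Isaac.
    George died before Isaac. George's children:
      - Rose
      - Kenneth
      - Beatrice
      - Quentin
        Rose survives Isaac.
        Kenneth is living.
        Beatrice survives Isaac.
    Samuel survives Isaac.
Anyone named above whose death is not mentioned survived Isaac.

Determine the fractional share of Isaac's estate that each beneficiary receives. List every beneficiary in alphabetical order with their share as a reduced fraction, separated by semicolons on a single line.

Beatrice 1/16; Kenneth 1/16; Martin 1/4; Nora 1/4; Quentin 1/16; Rose 1/16; Samuel 1/4

Neither parent survives and there are no descendants, so the estate passes to Isaac's siblings and their issue per stirpes.
The estate is divided into 4 equal shares of 1/4 among Nora, Martin, George, Samuel.
Nora is living and takes 1/4.
Martin is living and takes 1/4.
George predeceased; the 1/4 allotted to George's branch passes to George's issue by representation.
The 1/4 is divided into 4 equal shares of 1/16 among Rose, Kenneth, Beatrice, Quentin.
Rose is living and takes 1/16.
Kenneth is living and takes 1/16.
Beatrice is living and takes 1/16.
Quentin is living and takes 1/16.
Samuel is living and takes 1/4.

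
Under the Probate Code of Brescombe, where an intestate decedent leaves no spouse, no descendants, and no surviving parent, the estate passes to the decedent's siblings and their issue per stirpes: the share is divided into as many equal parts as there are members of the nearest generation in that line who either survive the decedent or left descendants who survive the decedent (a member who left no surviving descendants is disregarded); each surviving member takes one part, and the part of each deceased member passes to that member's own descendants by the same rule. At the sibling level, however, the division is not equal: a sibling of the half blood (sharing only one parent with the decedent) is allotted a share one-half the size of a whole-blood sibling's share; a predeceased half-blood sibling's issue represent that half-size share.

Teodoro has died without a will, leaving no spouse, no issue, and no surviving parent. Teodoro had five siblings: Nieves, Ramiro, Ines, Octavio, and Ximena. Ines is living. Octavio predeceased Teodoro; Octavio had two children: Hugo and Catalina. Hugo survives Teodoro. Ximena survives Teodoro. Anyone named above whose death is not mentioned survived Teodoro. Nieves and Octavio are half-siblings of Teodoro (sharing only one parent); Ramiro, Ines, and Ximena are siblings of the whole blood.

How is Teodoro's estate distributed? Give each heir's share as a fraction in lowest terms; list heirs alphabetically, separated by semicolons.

Catalina 1/16; Hugo 1/16; Ines 1/4; Nieves 1/8; Ramiro 1/4; Ximena 1/4

No spouse, descendants, or parent survives, so the estate passes to Teodoro's siblings per stirpes.
Half-blood siblings count for one-half the weight of whole-blood siblings at the initial division.
Dividing 1 in proportion to weights (total weight 4): Nieves (weight 1/2) → 1/8; Ramiro (weight 1) → 1/4; Ines (weight 1) → 1/4; Octavio (weight 1/2) → 1/8; Ximena (weight 1) → 1/4.
Nieves is living and takes 1/8.
Ramiro is living and takes 1/4.
Ines is living and takes 1/4.
Octavio predeceased; the 1/8 allotted to Octavio's branch passes to Octavio's issue by representation.
The 1/8 is divided into 2 equal shares of 1/16 among Hugo, Catalina.
Hugo is living and takes 1/16.
Catalina is living and takes 1/16.
Ximena is living and takes 1/4.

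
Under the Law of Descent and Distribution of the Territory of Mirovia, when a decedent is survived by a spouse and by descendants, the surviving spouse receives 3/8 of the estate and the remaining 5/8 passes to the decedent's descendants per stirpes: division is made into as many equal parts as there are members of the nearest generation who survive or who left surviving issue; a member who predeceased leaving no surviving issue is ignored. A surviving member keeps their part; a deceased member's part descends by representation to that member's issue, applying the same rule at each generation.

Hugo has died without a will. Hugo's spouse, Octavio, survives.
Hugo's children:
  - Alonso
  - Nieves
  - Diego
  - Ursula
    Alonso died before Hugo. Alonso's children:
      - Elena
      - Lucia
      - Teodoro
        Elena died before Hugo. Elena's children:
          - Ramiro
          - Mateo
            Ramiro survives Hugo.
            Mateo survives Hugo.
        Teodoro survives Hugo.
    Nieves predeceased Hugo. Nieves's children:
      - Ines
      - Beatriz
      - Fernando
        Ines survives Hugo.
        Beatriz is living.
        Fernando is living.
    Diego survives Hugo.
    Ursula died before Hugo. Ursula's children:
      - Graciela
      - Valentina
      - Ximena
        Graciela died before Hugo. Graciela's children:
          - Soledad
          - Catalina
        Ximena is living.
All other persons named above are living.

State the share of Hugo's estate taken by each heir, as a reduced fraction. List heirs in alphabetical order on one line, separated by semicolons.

Beatriz 5/96; Catalina 5/192; Diego 5/32; Fernando 5/96; Ines 5/96; Lucia 5/96; Mateo 5/192; Octavio 3/8; Ramiro 5/192; Soledad 5/192; Teodoro 5/96; Valentina 5/96; Ximena 5/96

Octavio, as surviving spouse, takes 3/8.
The remaining 5/8 passes to Hugo's descendants per stirpes.
The 5/8 is divided into 4 equal shares of 5/32 among Alonso, Nieves, Diego, Ursula.
Alonso predeceased; the 5/32 allotted to Alonso's branch passes to Alonso's issue by representation.
The 5/32 is divided into 3 equal shares of 5/96 among Elena, Lucia, Teodoro.
Elena predeceased; the 5/96 allotted to Elena's branch passes to Elena's issue by representation.
The 5/96 is divided into 2 equal shares of 5/192 among Ramiro, Mateo.
Ramiro is living and takes 5/192.
Mateo is living and takes 5/192.
Lucia is living and takes 5/96.
Teodoro is living and takes 5/96.
Nieves predeceased; the 5/32 allotted to Nieves's branch passes to Nieves's issue by representation.
The 5/32 is divided into 3 equal shares of 5/96 among Ines, Beatriz, Fernando.
Ines is living and takes 5/96.
Beatriz is living and takes 5/96.
Fernando is living and takes 5/96.
Diego is living and takes 5/32.
Ursula predeceased; the 5/32 allotted to Ursula's branch passes to Ursula's issue by representation.
The 5/32 is divided into 3 equal shares of 5/96 among Graciela, Valentina, Ximena.
Graciela predeceased; the 5/96 allotted to Graciela's branch passes to Graciela's issue by representation.
The 5/96 is divided into 2 equal shares of 5/192 among Soledad, Catalina.
Soledad is living and takes 5/192.
Catalina is living and takes 5/192.
Valentina is living and takes 5/96.
Ximena is living and takes 5/96.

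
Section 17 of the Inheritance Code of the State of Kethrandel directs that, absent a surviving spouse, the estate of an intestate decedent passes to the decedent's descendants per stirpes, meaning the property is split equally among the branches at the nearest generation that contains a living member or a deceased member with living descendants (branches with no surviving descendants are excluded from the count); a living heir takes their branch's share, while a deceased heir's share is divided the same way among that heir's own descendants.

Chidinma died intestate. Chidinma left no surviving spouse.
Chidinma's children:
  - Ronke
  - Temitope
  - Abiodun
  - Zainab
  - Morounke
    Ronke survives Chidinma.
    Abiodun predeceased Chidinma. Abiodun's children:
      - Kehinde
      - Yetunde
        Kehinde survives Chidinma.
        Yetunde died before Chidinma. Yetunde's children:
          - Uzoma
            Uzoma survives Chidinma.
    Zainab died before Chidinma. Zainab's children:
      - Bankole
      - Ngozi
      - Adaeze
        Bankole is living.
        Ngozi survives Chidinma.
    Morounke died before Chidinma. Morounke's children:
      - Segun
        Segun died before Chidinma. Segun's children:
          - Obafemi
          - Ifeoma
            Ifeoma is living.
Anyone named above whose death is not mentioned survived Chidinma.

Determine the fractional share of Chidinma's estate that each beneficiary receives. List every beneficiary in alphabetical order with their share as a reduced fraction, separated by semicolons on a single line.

Adaeze 1/15; Bankole 1/15; Ifeoma 1/10; Kehinde 1/10; Ngozi 1/15; Obafemi 1/10; Ronke 1/5; Temitope 1/5; Uzoma 1/10

There is no surviving spouse, so the entire estate passes to Chidinma's descendants per stirpes.
The estate is divided into 5 equal shares of 1/5 among Ronke, Temitope, Abiodun, Zainab, Morounke.
Ronke is living and takes 1/5.
Temitope is living and takes 1/5.
Abiodun predeceased; the 1/5 allotted to Abiodun's branch passes to Abiodun's issue by representation.
The 1/5 is divided into 2 equal shares of 1/10 among Kehinde, Yetunde.
Kehinde is living and takes 1/10.
Yetunde predeceased; the 1/10 allotted to Yetunde's branch passes to Yetunde's issue by representation.
Uzoma is the sole taker at this level and receives the full 1/10.
Zainab predeceased; the 1/5 allotted to Zainab's branch passes to Zainab's issue by representation.
The 1/5 is divided into 3 equal shares of 1/15 among Bankole, Ngozi, Adaeze.
Bankole is living and takes 1/15.
Ngozi is living and takes 1/15.
Adaeze is living and takes 1/15.
Morounke predeceased; the 1/5 allotted to Morounke's branch passes to Morounke's issue by representation.
Segun's line is the sole branch at this level, so the full 1/5 passes to Segun's issue by representation.
The 1/5 is divided into 2 equal shares of 1/10 among Obafemi, Ifeoma.
Obafemi is living and takes 1/10.
Ifeoma is living and takes 1/10.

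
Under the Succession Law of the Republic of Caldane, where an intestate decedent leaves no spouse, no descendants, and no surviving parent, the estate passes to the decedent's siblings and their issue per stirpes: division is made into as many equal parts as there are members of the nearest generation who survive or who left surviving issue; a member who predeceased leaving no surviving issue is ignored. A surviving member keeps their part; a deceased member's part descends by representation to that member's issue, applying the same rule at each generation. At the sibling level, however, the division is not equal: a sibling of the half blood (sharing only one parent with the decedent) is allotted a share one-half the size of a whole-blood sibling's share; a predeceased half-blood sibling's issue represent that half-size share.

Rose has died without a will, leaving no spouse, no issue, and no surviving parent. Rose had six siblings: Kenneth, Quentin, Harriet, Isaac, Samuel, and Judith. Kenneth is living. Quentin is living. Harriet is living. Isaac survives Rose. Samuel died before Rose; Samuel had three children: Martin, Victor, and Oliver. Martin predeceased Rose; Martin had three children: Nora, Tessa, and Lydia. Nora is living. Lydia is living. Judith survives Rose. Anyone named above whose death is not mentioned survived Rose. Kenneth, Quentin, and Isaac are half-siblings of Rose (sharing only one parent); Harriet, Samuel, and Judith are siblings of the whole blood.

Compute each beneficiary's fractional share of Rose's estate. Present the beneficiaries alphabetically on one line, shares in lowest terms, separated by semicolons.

No spouse, descendants, or parent survives, so the estate passes to Rose's siblings per stirpes.
Half-blood siblings count for one-half the weight of whole-blood siblings at the initial division.
Dividing 1 in proportion to weights (total weight 9/2): Kenneth (weight 1/2) → 1/9; Quentin (weight 1/2) → 1/9; Harriet (weight 1) → 2/9; Isaac (weight 1/2) → 1/9; Samuel (weight 1) → 2/9; Judith (weight 1) → 2/9.
Kenneth is living and takes 1/9.
Quentin is living and takes 1/9.
Harriet is living and takes 2/9.
Isaac is living and takes 1/9.
Samuel predeceased; the 2/9 allotted to Samuel's branch passes to Samuel's issue by representation.
The 2/9 is divided into 3 equal shares of 2/27 among Martin, Victor, Oliver.
Martin predeceased; the 2/27 allotted to Martin's branch passes to Martin's issue by representation.
The 2/27 is divided into 3 equal shares of 2/81 among Nora, Tessa, Lydia.
Nora is living and takes 2/81.
Tessa is living and takes 2/81.
Lydia is living and takes 2/81.
Victor is living and takes 2/27.
Oliver is living and takes 2/27.
Judith is living and takes 2/9.

Harriet 2/9; Isaac 1/9; Judith 2/9; Kenneth 1/9; Lydia 2/81; Nora 2/81; Oliver 2/27; Quentin 1/9; Tessa 2/81; Victor 2/27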